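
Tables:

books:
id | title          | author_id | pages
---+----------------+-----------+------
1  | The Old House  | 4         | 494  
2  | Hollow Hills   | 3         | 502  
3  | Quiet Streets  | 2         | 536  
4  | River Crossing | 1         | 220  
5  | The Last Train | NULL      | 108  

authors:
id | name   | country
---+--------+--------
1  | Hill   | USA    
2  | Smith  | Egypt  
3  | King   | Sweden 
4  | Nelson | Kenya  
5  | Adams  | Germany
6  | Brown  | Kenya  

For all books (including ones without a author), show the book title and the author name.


LEFT JOIN keeps every row from books (the left table); where author_id has no match in authors, the author columns become NULL. Walk through each book:
  - book 1 (The Old House): author_id=4 -> matches Nelson
  - book 2 (Hollow Hills): author_id=3 -> matches King
  - book 3 (Quiet Streets): author_id=2 -> matches Smith
  - book 4 (River Crossing): author_id=1 -> matches Hill
  - book 5 (The Last Train): author_id=NULL, no match -> kept with NULL
All 5 rows appear; 1 has NULL author.

SQL:
SELECT a.title, b.name AS author
FROM books a
LEFT JOIN authors b ON a.author_id = b.id

Result:
title          | author
---------------+-------
The Old House  | Nelson
Hollow Hills   | King  
Quiet Streets  | Smith 
River Crossing | Hill  
The Last Train | NULL  


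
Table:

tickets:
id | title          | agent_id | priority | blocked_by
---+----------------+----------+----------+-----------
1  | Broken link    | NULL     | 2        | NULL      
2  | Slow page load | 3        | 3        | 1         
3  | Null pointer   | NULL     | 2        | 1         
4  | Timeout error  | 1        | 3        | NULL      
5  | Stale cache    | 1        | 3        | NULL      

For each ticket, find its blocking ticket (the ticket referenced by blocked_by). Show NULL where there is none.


This is a self-join: tickets is joined to a second copy of itself, matching each row's blocked_by to another row's id. Use LEFT JOIN so rows with blocked_by=NULL are kept.
  - ticket 1 (Broken link): blocked_by=NULL -> NULL
  - ticket 2 (Slow page load): blocked_by=1 -> Broken link
  - ticket 3 (Null pointer): blocked_by=1 -> Broken link
  - ticket 4 (Timeout error): blocked_by=NULL -> NULL
  - ticket 5 (Stale cache): blocked_by=NULL -> NULL

SQL:
SELECT a.title AS item, b.title AS blocked_by
FROM tickets a
LEFT JOIN tickets b ON a.blocked_by = b.id

Result:
item           | blocked_by 
---------------+------------
Broken link    | NULL       
Slow page load | Broken link
Null pointer   | Broken link
Timeout error  | NULL       
Stale cache    | NULL       


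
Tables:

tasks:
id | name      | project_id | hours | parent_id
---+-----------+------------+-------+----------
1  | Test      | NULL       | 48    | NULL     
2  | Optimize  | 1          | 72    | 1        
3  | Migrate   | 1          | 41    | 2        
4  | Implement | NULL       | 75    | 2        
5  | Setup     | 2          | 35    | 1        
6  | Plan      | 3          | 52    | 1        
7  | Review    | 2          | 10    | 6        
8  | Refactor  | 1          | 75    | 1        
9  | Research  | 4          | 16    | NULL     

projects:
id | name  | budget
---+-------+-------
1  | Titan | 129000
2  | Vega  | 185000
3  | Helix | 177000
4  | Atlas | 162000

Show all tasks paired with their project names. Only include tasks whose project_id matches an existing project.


INNER JOIN keeps only tasks rows whose project_id matches an id in projects. Walk through each task:
  - task 1 (Test): project_id=NULL, no match -> dropped
  - task 2 (Optimize): project_id=1 -> matches Titan
  - task 3 (Migrate): project_id=1 -> matches Titan
  - task 4 (Implement): project_id=NULL, no match -> dropped
  - task 5 (Setup): project_id=2 -> matches Vega
  - task 6 (Plan): project_id=3 -> matches Helix
  - task 7 (Review): project_id=2 -> matches Vega
  - task 8 (Refactor): project_id=1 -> matches Titan
  - task 9 (Research): project_id=4 -> matches Atlas
So 2 of 9 rows are dropped.

SQL:
SELECT a.name, b.name AS project
FROM tasks a
INNER JOIN projects b ON a.project_id = b.id

Result:
name     | project
---------+--------
Optimize | Titan  
Migrate  | Titan  
Setup    | Vega   
Plan     | Helix  
Review   | Vega   
Refactor | Titan  
Research | Atlas  


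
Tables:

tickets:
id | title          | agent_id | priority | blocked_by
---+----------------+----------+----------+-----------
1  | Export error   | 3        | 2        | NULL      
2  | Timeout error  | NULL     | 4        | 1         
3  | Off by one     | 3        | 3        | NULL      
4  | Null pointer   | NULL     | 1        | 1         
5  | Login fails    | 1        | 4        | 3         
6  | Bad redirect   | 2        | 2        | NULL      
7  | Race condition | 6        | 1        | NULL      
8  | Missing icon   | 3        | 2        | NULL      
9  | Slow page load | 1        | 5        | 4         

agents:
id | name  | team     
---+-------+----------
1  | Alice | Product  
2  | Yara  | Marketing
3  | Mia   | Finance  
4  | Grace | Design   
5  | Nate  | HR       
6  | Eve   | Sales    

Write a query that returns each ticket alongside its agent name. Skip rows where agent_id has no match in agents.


INNER JOIN keeps only tickets rows whose agent_id matches an id in agents. Walk through each ticket:
  - ticket 1 (Export error): agent_id=3 -> matches Mia
  - ticket 2 (Timeout error): agent_id=NULL, no match -> dropped
  - ticket 3 (Off by one): agent_id=3 -> matches Mia
  - ticket 4 (Null pointer): agent_id=NULL, no match -> dropped
  - ticket 5 (Login fails): agent_id=1 -> matches Alice
  - ticket 6 (Bad redirect): agent_id=2 -> matches Yara
  - ticket 7 (Race condition): agent_id=6 -> matches Eve
  - ticket 8 (Missing icon): agent_id=3 -> matches Mia
  - ticket 9 (Slow page load): agent_id=1 -> matches Alice
So 2 of 9 rows are dropped.

SQL:
SELECT a.title, b.name AS agent
FROM tickets a
INNER JOIN agents b ON a.agent_id = b.id

Result:
title          | agent
---------------+------
Export error   | Mia  
Off by one     | Mia  
Login fails    | Alice
Bad redirect   | Yara 
Race condition | Eve  
Missing icon   | Mia  
Slow page load | Alice


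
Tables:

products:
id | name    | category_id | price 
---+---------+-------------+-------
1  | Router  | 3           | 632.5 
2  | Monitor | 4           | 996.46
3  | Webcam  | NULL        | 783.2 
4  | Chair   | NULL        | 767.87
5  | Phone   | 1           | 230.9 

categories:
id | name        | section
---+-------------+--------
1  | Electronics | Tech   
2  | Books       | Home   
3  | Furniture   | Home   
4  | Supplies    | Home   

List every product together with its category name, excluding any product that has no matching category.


INNER JOIN keeps only products rows whose category_id matches an id in categories. Walk through each product:
  - product 1 (Router): category_id=3 -> matches Furniture
  - product 2 (Monitor): category_id=4 -> matches Supplies
  - product 3 (Webcam): category_id=NULL, no match -> dropped
  - product 4 (Chair): category_id=NULL, no match -> dropped
  - product 5 (Phone): category_id=1 -> matches Electronics
So 2 of 5 rows are dropped.

SQL:
SELECT a.name, b.name AS category
FROM products a
INNER JOIN categories b ON a.category_id = b.id

Result:
name    | category   
--------+------------
Router  | Furniture  
Monitor | Supplies   
Phone   | Electronics


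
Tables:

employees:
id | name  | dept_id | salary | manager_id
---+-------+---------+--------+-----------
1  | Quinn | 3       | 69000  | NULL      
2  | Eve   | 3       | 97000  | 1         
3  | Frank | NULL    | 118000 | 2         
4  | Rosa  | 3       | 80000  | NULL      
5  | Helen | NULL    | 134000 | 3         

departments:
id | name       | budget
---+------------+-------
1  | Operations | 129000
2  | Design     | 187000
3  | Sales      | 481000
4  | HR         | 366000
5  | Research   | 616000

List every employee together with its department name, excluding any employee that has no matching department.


INNER JOIN keeps only employees rows whose dept_id matches an id in departments. Walk through each employee:
  - employee 1 (Quinn): dept_id=3 -> matches Sales
  - employee 2 (Eve): dept_id=3 -> matches Sales
  - employee 3 (Frank): dept_id=NULL, no match -> dropped
  - employee 4 (Rosa): dept_id=3 -> matches Sales
  - employee 5 (Helen): dept_id=NULL, no match -> dropped
So 2 of 5 rows are dropped.

SQL:
SELECT a.name, b.name AS department
FROM employees a
INNER JOIN departments b ON a.dept_id = b.id

Result:
name  | department
------+-----------
Quinn | Sales     
Eve   | Sales     
Rosa  | Sales     


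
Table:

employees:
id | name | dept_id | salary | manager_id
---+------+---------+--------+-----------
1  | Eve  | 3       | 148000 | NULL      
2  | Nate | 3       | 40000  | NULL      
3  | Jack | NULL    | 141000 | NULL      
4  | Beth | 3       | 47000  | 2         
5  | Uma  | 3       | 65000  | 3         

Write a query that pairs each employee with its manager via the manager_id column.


This is a self-join: employees is joined to a second copy of itself, matching each row's manager_id to another row's id. Use LEFT JOIN so rows with manager_id=NULL are kept.
  - employee 1 (Eve): manager_id=NULL -> NULL
  - employee 2 (Nate): manager_id=NULL -> NULL
  - employee 3 (Jack): manager_id=NULL -> NULL
  - employee 4 (Beth): manager_id=2 -> Nate
  - employee 5 (Uma): manager_id=3 -> Jack

SQL:
SELECT a.name AS item, b.name AS manager
FROM employees a
LEFT JOIN employees b ON a.manager_id = b.id

Result:
item | manager
-----+--------
Eve  | NULL   
Nate | NULL   
Jack | NULL   
Beth | Nate   
Uma  | Jack   


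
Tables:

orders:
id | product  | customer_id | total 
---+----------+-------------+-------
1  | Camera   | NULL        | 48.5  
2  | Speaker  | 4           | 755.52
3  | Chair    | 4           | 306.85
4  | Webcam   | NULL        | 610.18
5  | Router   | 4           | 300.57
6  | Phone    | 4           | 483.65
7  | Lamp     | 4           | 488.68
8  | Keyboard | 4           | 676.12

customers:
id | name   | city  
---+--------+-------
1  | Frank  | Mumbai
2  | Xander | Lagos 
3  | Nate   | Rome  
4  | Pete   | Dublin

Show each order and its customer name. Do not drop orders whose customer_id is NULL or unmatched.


LEFT JOIN keeps every row from orders (the left table); where customer_id has no match in customers, the customer columns become NULL. Walk through each order:
  - order 1 (Camera): customer_id=NULL, no match -> kept with NULL
  - order 2 (Speaker): customer_id=4 -> matches Pete
  - order 3 (Chair): customer_id=4 -> matches Pete
  - order 4 (Webcam): customer_id=NULL, no match -> kept with NULL
  - order 5 (Router): customer_id=4 -> matches Pete
  - order 6 (Phone): customer_id=4 -> matches Pete
  - order 7 (Lamp): customer_id=4 -> matches Pete
  - order 8 (Keyboard): customer_id=4 -> matches Pete
All 8 rows appear; 2 have NULL customer.

SQL:
SELECT a.product, b.name AS customer
FROM orders a
LEFT JOIN customers b ON a.customer_id = b.id

Result:
product  | customer
---------+---------
Camera   | NULL    
Speaker  | Pete    
Chair    | Pete    
Webcam   | NULL    
Router   | Pete    
Phone    | Pete    
Lamp     | Pete    
Keyboard | Pete    


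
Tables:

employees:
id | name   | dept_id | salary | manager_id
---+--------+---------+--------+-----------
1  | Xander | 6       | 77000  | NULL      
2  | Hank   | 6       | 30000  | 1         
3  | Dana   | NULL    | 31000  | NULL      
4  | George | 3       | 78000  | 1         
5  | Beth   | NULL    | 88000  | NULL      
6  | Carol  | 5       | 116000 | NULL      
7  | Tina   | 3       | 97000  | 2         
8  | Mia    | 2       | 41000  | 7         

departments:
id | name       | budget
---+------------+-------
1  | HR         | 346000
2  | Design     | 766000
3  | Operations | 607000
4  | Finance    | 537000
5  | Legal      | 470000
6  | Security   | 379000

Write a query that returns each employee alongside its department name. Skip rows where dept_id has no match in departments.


INNER JOIN keeps only employees rows whose dept_id matches an id in departments. Walk through each employee:
  - employee 1 (Xander): dept_id=6 -> matches Security
  - employee 2 (Hank): dept_id=6 -> matches Security
  - employee 3 (Dana): dept_id=NULL, no match -> dropped
  - employee 4 (George): dept_id=3 -> matches Operations
  - employee 5 (Beth): dept_id=NULL, no match -> dropped
  - employee 6 (Carol): dept_id=5 -> matches Legal
  - employee 7 (Tina): dept_id=3 -> matches Operations
  - employee 8 (Mia): dept_id=2 -> matches Design
So 2 of 8 rows are dropped.

SQL:
SELECT a.name, b.name AS department
FROM employees a
INNER JOIN departments b ON a.dept_id = b.id

Result:
name   | department
-------+-----------
Xander | Security  
Hank   | Security  
George | Operations
Carol  | Legal     
Tina   | Operations
Mia    | Design    


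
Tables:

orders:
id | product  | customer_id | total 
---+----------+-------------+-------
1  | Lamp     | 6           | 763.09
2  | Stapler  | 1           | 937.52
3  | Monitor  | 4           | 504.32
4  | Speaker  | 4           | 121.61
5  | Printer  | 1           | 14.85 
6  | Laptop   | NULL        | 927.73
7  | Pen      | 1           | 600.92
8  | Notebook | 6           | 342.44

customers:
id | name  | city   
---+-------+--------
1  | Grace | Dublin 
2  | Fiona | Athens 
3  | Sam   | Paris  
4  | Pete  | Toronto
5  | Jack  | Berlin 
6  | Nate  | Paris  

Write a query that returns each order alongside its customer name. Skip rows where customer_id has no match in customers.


INNER JOIN keeps only orders rows whose customer_id matches an id in customers. Walk through each order:
  - order 1 (Lamp): customer_id=6 -> matches Nate
  - order 2 (Stapler): customer_id=1 -> matches Grace
  - order 3 (Monitor): customer_id=4 -> matches Pete
  - order 4 (Speaker): customer_id=4 -> matches Pete
  - order 5 (Printer): customer_id=1 -> matches Grace
  - order 6 (Laptop): customer_id=NULL, no match -> dropped
  - order 7 (Pen): customer_id=1 -> matches Grace
  - order 8 (Notebook): customer_id=6 -> matches Nate
So 1 of 8 rows is dropped.

SQL:
SELECT a.product, b.name AS customer
FROM orders a
INNER JOIN customers b ON a.customer_id = b.id

Result:
product  | customer
---------+---------
Lamp     | Nate    
Stapler  | Grace   
Monitor  | Pete    
Speaker  | Pete    
Printer  | Grace   
Pen      | Grace   
Notebook | Nate    


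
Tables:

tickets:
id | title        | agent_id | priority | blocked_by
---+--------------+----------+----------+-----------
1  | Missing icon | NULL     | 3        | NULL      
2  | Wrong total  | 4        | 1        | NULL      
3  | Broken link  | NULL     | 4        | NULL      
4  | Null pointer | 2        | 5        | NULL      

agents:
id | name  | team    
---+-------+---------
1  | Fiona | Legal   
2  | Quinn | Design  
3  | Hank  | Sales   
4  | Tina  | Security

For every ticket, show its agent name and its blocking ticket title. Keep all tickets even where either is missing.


Two LEFT JOINs from the same base table tickets: one to agents via agent_id, one to tickets itself via blocked_by. Both are LEFT so every ticket is preserved.
Match against agents:
  - ticket 1 (Missing icon): agent_id=NULL, no match -> kept with NULL
  - ticket 2 (Wrong total): agent_id=4 -> matches Tina
  - ticket 3 (Broken link): agent_id=NULL, no match -> kept with NULL
  - ticket 4 (Null pointer): agent_id=2 -> matches Quinn
Match against tickets (self):
  - ticket 1 (Missing icon): blocked_by=NULL -> NULL
  - ticket 2 (Wrong total): blocked_by=NULL -> NULL
  - ticket 3 (Broken link): blocked_by=NULL -> NULL
  - ticket 4 (Null pointer): blocked_by=NULL -> NULL

SQL:
SELECT a.title, b.name AS agent, c.title AS blocked_by
FROM tickets a
LEFT JOIN agents b ON a.agent_id = b.id
LEFT JOIN tickets c ON a.blocked_by = c.id

Result:
title        | agent | blocked_by
-------------+-------+-----------
Missing icon | NULL  | NULL      
Wrong total  | Tina  | NULL      
Broken link  | NULL  | NULL      
Null pointer | Quinn | NULL      


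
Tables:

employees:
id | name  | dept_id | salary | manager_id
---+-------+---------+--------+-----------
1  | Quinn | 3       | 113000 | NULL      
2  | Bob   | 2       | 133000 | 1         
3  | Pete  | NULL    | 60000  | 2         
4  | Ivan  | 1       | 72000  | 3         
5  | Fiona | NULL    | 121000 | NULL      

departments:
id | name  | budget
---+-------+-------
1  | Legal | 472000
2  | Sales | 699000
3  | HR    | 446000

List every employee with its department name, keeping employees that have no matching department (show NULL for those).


LEFT JOIN keeps every row from employees (the left table); where dept_id has no match in departments, the department columns become NULL. Walk through each employee:
  - employee 1 (Quinn): dept_id=3 -> matches HR
  - employee 2 (Bob): dept_id=2 -> matches Sales
  - employee 3 (Pete): dept_id=NULL, no match -> kept with NULL
  - employee 4 (Ivan): dept_id=1 -> matches Legal
  - employee 5 (Fiona): dept_id=NULL, no match -> kept with NULL
All 5 rows appear; 2 have NULL department.

SQL:
SELECT a.name, b.name AS department
FROM employees a
LEFT JOIN departments b ON a.dept_id = b.id

Result:
name  | department
------+-----------
Quinn | HR        
Bob   | Sales     
Pete  | NULL      
Ivan  | Legal     
Fiona | NULL      


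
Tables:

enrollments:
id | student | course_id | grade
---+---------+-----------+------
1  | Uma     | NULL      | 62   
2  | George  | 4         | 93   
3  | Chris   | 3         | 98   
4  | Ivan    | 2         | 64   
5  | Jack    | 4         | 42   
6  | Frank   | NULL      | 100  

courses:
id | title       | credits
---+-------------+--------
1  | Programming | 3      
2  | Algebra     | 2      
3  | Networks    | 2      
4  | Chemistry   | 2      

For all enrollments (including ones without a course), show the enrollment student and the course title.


LEFT JOIN keeps every row from enrollments (the left table); where course_id has no match in courses, the course columns become NULL. Walk through each enrollment:
  - enrollment 1 (Uma): course_id=NULL, no match -> kept with NULL
  - enrollment 2 (George): course_id=4 -> matches Chemistry
  - enrollment 3 (Chris): course_id=3 -> matches Networks
  - enrollment 4 (Ivan): course_id=2 -> matches Algebra
  - enrollment 5 (Jack): course_id=4 -> matches Chemistry
  - enrollment 6 (Frank): course_id=NULL, no match -> kept with NULL
All 6 rows appear; 2 have NULL course.

SQL:
SELECT a.student, b.title AS course
FROM enrollments a
LEFT JOIN courses b ON a.course_id = b.id

Result:
student | course   
--------+----------
Uma     | NULL     
George  | Chemistry
Chris   | Networks 
Ivan    | Algebra  
Jack    | Chemistry
Frank   | NULL     


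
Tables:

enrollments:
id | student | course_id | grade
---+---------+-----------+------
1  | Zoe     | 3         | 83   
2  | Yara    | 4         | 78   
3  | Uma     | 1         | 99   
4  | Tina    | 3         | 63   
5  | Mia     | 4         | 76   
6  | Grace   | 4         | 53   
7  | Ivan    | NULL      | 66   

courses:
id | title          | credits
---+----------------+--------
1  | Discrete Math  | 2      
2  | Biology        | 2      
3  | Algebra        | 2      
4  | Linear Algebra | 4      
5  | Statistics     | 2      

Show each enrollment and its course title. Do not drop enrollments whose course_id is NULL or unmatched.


LEFT JOIN keeps every row from enrollments (the left table); where course_id has no match in courses, the course columns become NULL. Walk through each enrollment:
  - enrollment 1 (Zoe): course_id=3 -> matches Algebra
  - enrollment 2 (Yara): course_id=4 -> matches Linear Algebra
  - enrollment 3 (Uma): course_id=1 -> matches Discrete Math
  - enrollment 4 (Tina): course_id=3 -> matches Algebra
  - enrollment 5 (Mia): course_id=4 -> matches Linear Algebra
  - enrollment 6 (Grace): course_id=4 -> matches Linear Algebra
  - enrollment 7 (Ivan): course_id=NULL, no match -> kept with NULL
All 7 rows appear; 1 has NULL course.

SQL:
SELECT a.student, b.title AS course
FROM enrollments a
LEFT JOIN courses b ON a.course_id = b.id

Result:
student | course        
--------+---------------
Zoe     | Algebra       
Yara    | Linear Algebra
Uma     | Discrete Math 
Tina    | Algebra       
Mia     | Linear Algebra
Grace   | Linear Algebra
Ivan    | NULL          


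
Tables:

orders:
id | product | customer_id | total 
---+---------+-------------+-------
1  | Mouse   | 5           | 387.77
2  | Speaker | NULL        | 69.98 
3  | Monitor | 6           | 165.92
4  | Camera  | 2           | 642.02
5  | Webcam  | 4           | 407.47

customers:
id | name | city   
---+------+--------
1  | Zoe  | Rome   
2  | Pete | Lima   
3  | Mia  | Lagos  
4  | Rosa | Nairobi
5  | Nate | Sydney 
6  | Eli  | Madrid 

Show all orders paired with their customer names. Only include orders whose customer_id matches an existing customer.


INNER JOIN keeps only orders rows whose customer_id matches an id in customers. Walk through each order:
  - order 1 (Mouse): customer_id=5 -> matches Nate
  - order 2 (Speaker): customer_id=NULL, no match -> dropped
  - order 3 (Monitor): customer_id=6 -> matches Eli
  - order 4 (Camera): customer_id=2 -> matches Pete
  - order 5 (Webcam): customer_id=4 -> matches Rosa
So 1 of 5 rows is dropped.

SQL:
SELECT a.product, b.name AS customer
FROM orders a
INNER JOIN customers b ON a.customer_id = b.id

Result:
product | customer
--------+---------
Mouse   | Nate    
Monitor | Eli     
Camera  | Pete    
Webcam  | Rosa    


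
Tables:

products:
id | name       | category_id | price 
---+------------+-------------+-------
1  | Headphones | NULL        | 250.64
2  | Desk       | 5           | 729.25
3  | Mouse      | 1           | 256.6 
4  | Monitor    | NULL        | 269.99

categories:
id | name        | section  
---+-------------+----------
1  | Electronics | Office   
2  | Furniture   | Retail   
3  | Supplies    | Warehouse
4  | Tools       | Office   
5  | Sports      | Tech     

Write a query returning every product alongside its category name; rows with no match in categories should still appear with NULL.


LEFT JOIN keeps every row from products (the left table); where category_id has no match in categories, the category columns become NULL. Walk through each product:
  - product 1 (Headphones): category_id=NULL, no match -> kept with NULL
  - product 2 (Desk): category_id=5 -> matches Sports
  - product 3 (Mouse): category_id=1 -> matches Electronics
  - product 4 (Monitor): category_id=NULL, no match -> kept with NULL
All 4 rows appear; 2 have NULL category.

SQL:
SELECT a.name, b.name AS category
FROM products a
LEFT JOIN categories b ON a.category_id = b.id

Result:
name       | category   
-----------+------------
Headphones | NULL       
Desk       | Sports     
Mouse      | Electronics
Monitor    | NULL       


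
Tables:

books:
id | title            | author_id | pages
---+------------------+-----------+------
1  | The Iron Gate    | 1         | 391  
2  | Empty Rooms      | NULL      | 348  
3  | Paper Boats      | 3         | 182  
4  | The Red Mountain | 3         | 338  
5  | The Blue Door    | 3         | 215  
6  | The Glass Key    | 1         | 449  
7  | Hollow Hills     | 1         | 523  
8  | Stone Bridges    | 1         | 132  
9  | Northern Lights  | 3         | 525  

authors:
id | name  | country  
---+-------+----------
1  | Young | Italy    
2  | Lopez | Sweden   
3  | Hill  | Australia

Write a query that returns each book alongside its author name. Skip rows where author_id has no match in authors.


INNER JOIN keeps only books rows whose author_id matches an id in authors. Walk through each book:
  - book 1 (The Iron Gate): author_id=1 -> matches Young
  - book 2 (Empty Rooms): author_id=NULL, no match -> dropped
  - book 3 (Paper Boats): author_id=3 -> matches Hill
  - book 4 (The Red Mountain): author_id=3 -> matches Hill
  - book 5 (The Blue Door): author_id=3 -> matches Hill
  - book 6 (The Glass Key): author_id=1 -> matches Young
  - book 7 (Hollow Hills): author_id=1 -> matches Young
  - book 8 (Stone Bridges): author_id=1 -> matches Young
  - book 9 (Northern Lights): author_id=3 -> matches Hill
So 1 of 9 rows is dropped.

SQL:
SELECT a.title, b.name AS author
FROM books a
INNER JOIN authors b ON a.author_id = b.id

Result:
title            | author
-----------------+-------
The Iron Gate    | Young 
Paper Boats      | Hill  
The Red Mountain | Hill  
The Blue Door    | Hill  
The Glass Key    | Young 
Hollow Hills     | Young 
Stone Bridges    | Young 
Northern Lights  | Hill  


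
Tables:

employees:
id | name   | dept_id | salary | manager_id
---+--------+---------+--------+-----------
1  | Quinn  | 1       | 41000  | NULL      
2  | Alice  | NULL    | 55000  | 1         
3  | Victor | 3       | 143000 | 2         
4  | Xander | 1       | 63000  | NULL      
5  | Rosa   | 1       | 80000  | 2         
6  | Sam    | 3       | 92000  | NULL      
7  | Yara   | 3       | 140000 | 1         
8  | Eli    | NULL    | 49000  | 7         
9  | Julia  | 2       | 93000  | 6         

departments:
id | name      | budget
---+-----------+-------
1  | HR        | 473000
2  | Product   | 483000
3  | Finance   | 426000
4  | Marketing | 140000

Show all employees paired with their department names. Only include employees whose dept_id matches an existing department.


INNER JOIN keeps only employees rows whose dept_id matches an id in departments. Walk through each employee:
  - employee 1 (Quinn): dept_id=1 -> matches HR
  - employee 2 (Alice): dept_id=NULL, no match -> dropped
  - employee 3 (Victor): dept_id=3 -> matches Finance
  - employee 4 (Xander): dept_id=1 -> matches HR
  - employee 5 (Rosa): dept_id=1 -> matches HR
  - employee 6 (Sam): dept_id=3 -> matches Finance
  - employee 7 (Yara): dept_id=3 -> matches Finance
  - employee 8 (Eli): dept_id=NULL, no match -> dropped
  - employee 9 (Julia): dept_id=2 -> matches Product
So 2 of 9 rows are dropped.

SQL:
SELECT a.name, b.name AS department
FROM employees a
INNER JOIN departments b ON a.dept_id = b.id

Result:
name   | department
-------+-----------
Quinn  | HR        
Victor | Finance   
Xander | HR        
Rosa   | HR        
Sam    | Finance   
Yara   | Finance   
Julia  | Product   


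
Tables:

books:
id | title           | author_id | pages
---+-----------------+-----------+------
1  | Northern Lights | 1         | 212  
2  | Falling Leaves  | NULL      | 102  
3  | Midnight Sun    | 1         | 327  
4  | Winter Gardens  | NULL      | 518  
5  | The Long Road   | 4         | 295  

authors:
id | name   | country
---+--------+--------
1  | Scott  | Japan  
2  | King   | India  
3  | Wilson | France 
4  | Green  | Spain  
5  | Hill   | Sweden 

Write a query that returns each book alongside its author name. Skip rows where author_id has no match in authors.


INNER JOIN keeps only books rows whose author_id matches an id in authors. Walk through each book:
  - book 1 (Northern Lights): author_id=1 -> matches Scott
  - book 2 (Falling Leaves): author_id=NULL, no match -> dropped
  - book 3 (Midnight Sun): author_id=1 -> matches Scott
  - book 4 (Winter Gardens): author_id=NULL, no match -> dropped
  - book 5 (The Long Road): author_id=4 -> matches Green
So 2 of 5 rows are dropped.

SQL:
SELECT a.title, b.name AS author
FROM books a
INNER JOIN authors b ON a.author_id = b.id

Result:
title           | author
----------------+-------
Northern Lights | Scott 
Midnight Sun    | Scott 
The Long Road   | Green 


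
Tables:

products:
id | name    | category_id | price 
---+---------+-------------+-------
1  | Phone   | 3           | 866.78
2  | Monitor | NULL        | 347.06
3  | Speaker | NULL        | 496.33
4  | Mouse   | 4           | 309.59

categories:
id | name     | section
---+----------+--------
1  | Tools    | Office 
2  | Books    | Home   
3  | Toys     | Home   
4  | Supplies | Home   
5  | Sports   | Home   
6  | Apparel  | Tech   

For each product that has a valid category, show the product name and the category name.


INNER JOIN keeps only products rows whose category_id matches an id in categories. Walk through each product:
  - product 1 (Phone): category_id=3 -> matches Toys
  - product 2 (Monitor): category_id=NULL, no match -> dropped
  - product 3 (Speaker): category_id=NULL, no match -> dropped
  - product 4 (Mouse): category_id=4 -> matches Supplies
So 2 of 4 rows are dropped.

SQL:
SELECT a.name, b.name AS category
FROM products a
INNER JOIN categories b ON a.category_id = b.id

Result:
name  | category
------+---------
Phone | Toys    
Mouse | Supplies


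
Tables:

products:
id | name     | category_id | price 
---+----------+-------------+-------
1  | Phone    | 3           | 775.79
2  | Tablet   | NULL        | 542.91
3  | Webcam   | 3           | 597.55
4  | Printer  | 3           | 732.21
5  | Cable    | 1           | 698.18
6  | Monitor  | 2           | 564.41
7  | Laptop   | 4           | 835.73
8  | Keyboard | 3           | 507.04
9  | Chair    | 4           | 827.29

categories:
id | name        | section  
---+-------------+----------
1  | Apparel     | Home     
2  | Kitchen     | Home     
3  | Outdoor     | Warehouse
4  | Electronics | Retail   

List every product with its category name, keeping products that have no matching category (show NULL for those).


LEFT JOIN keeps every row from products (the left table); where category_id has no match in categories, the category columns become NULL. Walk through each product:
  - product 1 (Phone): category_id=3 -> matches Outdoor
  - product 2 (Tablet): category_id=NULL, no match -> kept with NULL
  - product 3 (Webcam): category_id=3 -> matches Outdoor
  - product 4 (Printer): category_id=3 -> matches Outdoor
  - product 5 (Cable): category_id=1 -> matches Apparel
  - product 6 (Monitor): category_id=2 -> matches Kitchen
  - product 7 (Laptop): category_id=4 -> matches Electronics
  - product 8 (Keyboard): category_id=3 -> matches Outdoor
  - product 9 (Chair): category_id=4 -> matches Electronics
All 9 rows appear; 1 has NULL category.

SQL:
SELECT a.name, b.name AS category
FROM products a
LEFT JOIN categories b ON a.category_id = b.id

Result:
name     | category   
---------+------------
Phone    | Outdoor    
Tablet   | NULL       
Webcam   | Outdoor    
Printer  | Outdoor    
Cable    | Apparel    
Monitor  | Kitchen    
Laptop   | Electronics
Keyboard | Outdoor    
Chair    | Electronics


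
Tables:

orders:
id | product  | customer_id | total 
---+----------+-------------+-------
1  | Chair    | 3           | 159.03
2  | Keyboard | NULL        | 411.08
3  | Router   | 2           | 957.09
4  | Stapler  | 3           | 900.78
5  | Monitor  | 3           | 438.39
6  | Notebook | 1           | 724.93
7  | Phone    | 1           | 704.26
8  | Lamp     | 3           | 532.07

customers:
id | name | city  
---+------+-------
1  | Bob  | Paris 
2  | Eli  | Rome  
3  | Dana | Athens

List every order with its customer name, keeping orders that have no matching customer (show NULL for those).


LEFT JOIN keeps every row from orders (the left table); where customer_id has no match in customers, the customer columns become NULL. Walk through each order:
  - order 1 (Chair): customer_id=3 -> matches Dana
  - order 2 (Keyboard): customer_id=NULL, no match -> kept with NULL
  - order 3 (Router): customer_id=2 -> matches Eli
  - order 4 (Stapler): customer_id=3 -> matches Dana
  - order 5 (Monitor): customer_id=3 -> matches Dana
  - order 6 (Notebook): customer_id=1 -> matches Bob
  - order 7 (Phone): customer_id=1 -> matches Bob
  - order 8 (Lamp): customer_id=3 -> matches Dana
All 8 rows appear; 1 has NULL customer.

SQL:
SELECT a.product, b.name AS customer
FROM orders a
LEFT JOIN customers b ON a.customer_id = b.id

Result:
product  | customer
---------+---------
Chair    | Dana    
Keyboard | NULL    
Router   | Eli     
Stapler  | Dana    
Monitor  | Dana    
Notebook | Bob     
Phone    | Bob     
Lamp     | Dana    


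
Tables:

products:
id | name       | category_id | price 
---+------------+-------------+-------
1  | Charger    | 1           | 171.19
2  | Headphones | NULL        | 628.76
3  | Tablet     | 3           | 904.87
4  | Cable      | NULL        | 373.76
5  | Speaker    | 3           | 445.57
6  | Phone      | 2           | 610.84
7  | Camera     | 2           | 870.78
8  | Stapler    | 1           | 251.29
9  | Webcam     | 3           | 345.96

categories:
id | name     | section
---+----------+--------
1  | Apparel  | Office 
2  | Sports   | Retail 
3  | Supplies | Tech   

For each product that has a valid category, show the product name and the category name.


INNER JOIN keeps only products rows whose category_id matches an id in categories. Walk through each product:
  - product 1 (Charger): category_id=1 -> matches Apparel
  - product 2 (Headphones): category_id=NULL, no match -> dropped
  - product 3 (Tablet): category_id=3 -> matches Supplies
  - product 4 (Cable): category_id=NULL, no match -> dropped
  - product 5 (Speaker): category_id=3 -> matches Supplies
  - product 6 (Phone): category_id=2 -> matches Sports
  - product 7 (Camera): category_id=2 -> matches Sports
  - product 8 (Stapler): category_id=1 -> matches Apparel
  - product 9 (Webcam): category_id=3 -> matches Supplies
So 2 of 9 rows are dropped.

SQL:
SELECT a.name, b.name AS category
FROM products a
INNER JOIN categories b ON a.category_id = b.id

Result:
name    | category
--------+---------
Charger | Apparel 
Tablet  | Supplies
Speaker | Supplies
Phone   | Sports  
Camera  | Sports  
Stapler | Apparel 
Webcam  | Supplies


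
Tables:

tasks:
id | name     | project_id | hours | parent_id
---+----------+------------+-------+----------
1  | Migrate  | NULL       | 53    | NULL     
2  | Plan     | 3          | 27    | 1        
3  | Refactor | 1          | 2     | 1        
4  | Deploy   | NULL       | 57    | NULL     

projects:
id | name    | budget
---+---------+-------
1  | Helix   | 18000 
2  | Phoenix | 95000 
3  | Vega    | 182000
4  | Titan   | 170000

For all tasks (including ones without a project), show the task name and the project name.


LEFT JOIN keeps every row from tasks (the left table); where project_id has no match in projects, the project columns become NULL. Walk through each task:
  - task 1 (Migrate): project_id=NULL, no match -> kept with NULL
  - task 2 (Plan): project_id=3 -> matches Vega
  - task 3 (Refactor): project_id=1 -> matches Helix
  - task 4 (Deploy): project_id=NULL, no match -> kept with NULL
All 4 rows appear; 2 have NULL project.

SQL:
SELECT a.name, b.name AS project
FROM tasks a
LEFT JOIN projects b ON a.project_id = b.id

Result:
name     | project
---------+--------
Migrate  | NULL   
Plan     | Vega   
Refactor | Helix  
Deploy   | NULL   


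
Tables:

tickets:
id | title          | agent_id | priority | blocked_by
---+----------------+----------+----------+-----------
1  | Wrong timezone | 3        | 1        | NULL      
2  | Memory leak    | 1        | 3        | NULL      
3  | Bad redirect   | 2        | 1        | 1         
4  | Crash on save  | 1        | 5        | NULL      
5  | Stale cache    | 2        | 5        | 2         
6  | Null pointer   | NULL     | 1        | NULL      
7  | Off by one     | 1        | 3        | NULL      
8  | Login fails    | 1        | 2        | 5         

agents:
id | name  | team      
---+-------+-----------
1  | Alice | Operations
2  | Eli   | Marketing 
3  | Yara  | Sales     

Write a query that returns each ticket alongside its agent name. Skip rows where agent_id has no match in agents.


INNER JOIN keeps only tickets rows whose agent_id matches an id in agents. Walk through each ticket:
  - ticket 1 (Wrong timezone): agent_id=3 -> matches Yara
  - ticket 2 (Memory leak): agent_id=1 -> matches Alice
  - ticket 3 (Bad redirect): agent_id=2 -> matches Eli
  - ticket 4 (Crash on save): agent_id=1 -> matches Alice
  - ticket 5 (Stale cache): agent_id=2 -> matches Eli
  - ticket 6 (Null pointer): agent_id=NULL, no match -> dropped
  - ticket 7 (Off by one): agent_id=1 -> matches Alice
  - ticket 8 (Login fails): agent_id=1 -> matches Alice
So 1 of 8 rows is dropped.

SQL:
SELECT a.title, b.name AS agent
FROM tickets a
INNER JOIN agents b ON a.agent_id = b.id

Result:
title          | agent
---------------+------
Wrong timezone | Yara 
Memory leak    | Alice
Bad redirect   | Eli  
Crash on save  | Alice
Stale cache    | Eli  
Off by one     | Alice
Login fails    | Alice


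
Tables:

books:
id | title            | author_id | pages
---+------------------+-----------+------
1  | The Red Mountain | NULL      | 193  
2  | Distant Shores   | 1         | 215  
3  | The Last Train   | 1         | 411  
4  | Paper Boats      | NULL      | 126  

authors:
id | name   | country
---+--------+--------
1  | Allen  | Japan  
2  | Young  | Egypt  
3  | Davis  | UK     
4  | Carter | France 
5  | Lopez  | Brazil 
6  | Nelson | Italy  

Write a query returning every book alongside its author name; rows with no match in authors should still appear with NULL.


LEFT JOIN keeps every row from books (the left table); where author_id has no match in authors, the author columns become NULL. Walk through each book:
  - book 1 (The Red Mountain): author_id=NULL, no match -> kept with NULL
  - book 2 (Distant Shores): author_id=1 -> matches Allen
  - book 3 (The Last Train): author_id=1 -> matches Allen
  - book 4 (Paper Boats): author_id=NULL, no match -> kept with NULL
All 4 rows appear; 2 have NULL author.

SQL:
SELECT a.title, b.name AS author
FROM books a
LEFT JOIN authors b ON a.author_id = b.id

Result:
title            | author
-----------------+-------
The Red Mountain | NULL  
Distant Shores   | Allen 
The Last Train   | Allen 
Paper Boats      | NULL  


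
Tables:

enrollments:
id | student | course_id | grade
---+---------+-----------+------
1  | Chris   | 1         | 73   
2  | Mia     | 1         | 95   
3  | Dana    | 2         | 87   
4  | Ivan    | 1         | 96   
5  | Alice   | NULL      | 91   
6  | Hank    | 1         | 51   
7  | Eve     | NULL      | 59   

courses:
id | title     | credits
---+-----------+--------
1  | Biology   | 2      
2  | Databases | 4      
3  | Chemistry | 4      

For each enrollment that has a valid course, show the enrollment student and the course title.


INNER JOIN keeps only enrollments rows whose course_id matches an id in courses. Walk through each enrollment:
  - enrollment 1 (Chris): course_id=1 -> matches Biology
  - enrollment 2 (Mia): course_id=1 -> matches Biology
  - enrollment 3 (Dana): course_id=2 -> matches Databases
  - enrollment 4 (Ivan): course_id=1 -> matches Biology
  - enrollment 5 (Alice): course_id=NULL, no match -> dropped
  - enrollment 6 (Hank): course_id=1 -> matches Biology
  - enrollment 7 (Eve): course_id=NULL, no match -> dropped
So 2 of 7 rows are dropped.

SQL:
SELECT a.student, b.title AS course
FROM enrollments a
INNER JOIN courses b ON a.course_id = b.id

Result:
student | course   
--------+----------
Chris   | Biology  
Mia     | Biology  
Dana    | Databases
Ivan    | Biology  
Hank    | Biology  


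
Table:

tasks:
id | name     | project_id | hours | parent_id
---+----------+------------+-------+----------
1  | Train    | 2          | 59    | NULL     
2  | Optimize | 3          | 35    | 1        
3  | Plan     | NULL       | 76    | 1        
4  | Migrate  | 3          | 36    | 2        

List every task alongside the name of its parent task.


This is a self-join: tasks is joined to a second copy of itself, matching each row's parent_id to another row's id. Use LEFT JOIN so rows with parent_id=NULL are kept.
  - task 1 (Train): parent_id=NULL -> NULL
  - task 2 (Optimize): parent_id=1 -> Train
  - task 3 (Plan): parent_id=1 -> Train
  - task 4 (Migrate): parent_id=2 -> Optimize

SQL:
SELECT a.name AS item, b.name AS parent
FROM tasks a
LEFT JOIN tasks b ON a.parent_id = b.id

Result:
item     | parent  
---------+---------
Train    | NULL    
Optimize | Train   
Plan     | Train   
Migrate  | Optimize


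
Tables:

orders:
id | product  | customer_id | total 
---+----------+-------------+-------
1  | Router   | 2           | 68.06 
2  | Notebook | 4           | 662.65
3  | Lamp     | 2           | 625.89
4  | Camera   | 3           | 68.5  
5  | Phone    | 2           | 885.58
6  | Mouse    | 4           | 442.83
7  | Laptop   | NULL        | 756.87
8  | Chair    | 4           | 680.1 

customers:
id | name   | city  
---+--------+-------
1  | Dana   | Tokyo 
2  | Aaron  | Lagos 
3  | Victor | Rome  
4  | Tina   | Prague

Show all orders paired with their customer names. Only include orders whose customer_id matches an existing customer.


INNER JOIN keeps only orders rows whose customer_id matches an id in customers. Walk through each order:
  - order 1 (Router): customer_id=2 -> matches Aaron
  - order 2 (Notebook): customer_id=4 -> matches Tina
  - order 3 (Lamp): customer_id=2 -> matches Aaron
  - order 4 (Camera): customer_id=3 -> matches Victor
  - order 5 (Phone): customer_id=2 -> matches Aaron
  - order 6 (Mouse): customer_id=4 -> matches Tina
  - order 7 (Laptop): customer_id=NULL, no match -> dropped
  - order 8 (Chair): customer_id=4 -> matches Tina
So 1 of 8 rows is dropped.

SQL:
SELECT a.product, b.name AS customer
FROM orders a
INNER JOIN customers b ON a.customer_id = b.id

Result:
product  | customer
---------+---------
Router   | Aaron   
Notebook | Tina    
Lamp     | Aaron   
Camera   | Victor  
Phone    | Aaron   
Mouse    | Tina    
Chair    | Tina    
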